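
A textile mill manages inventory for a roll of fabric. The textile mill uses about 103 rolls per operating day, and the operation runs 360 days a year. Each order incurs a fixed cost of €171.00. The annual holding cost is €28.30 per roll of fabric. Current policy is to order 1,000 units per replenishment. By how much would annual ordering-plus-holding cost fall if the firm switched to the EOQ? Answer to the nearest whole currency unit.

Extra cost ≈ €1,546 per year

Annual demand D = 103 × 360 = 37,080.
EOQ = √(2DS/H) = √(2 × 37,080 × 171 / 28.3) ≈ 669.41.
Cost at Q* = (D/Q*)S + (Q*/2)H = √(2DSH) ≈ €18,944.19.
Cost at Q = 1,000: (37,080/1,000)×171 + (1,000/2)×28.3 = €6,340.68 + €14,150.00 = €20,490.68.
Excess = €20,490.68 − €18,944.19 = €1,546.49.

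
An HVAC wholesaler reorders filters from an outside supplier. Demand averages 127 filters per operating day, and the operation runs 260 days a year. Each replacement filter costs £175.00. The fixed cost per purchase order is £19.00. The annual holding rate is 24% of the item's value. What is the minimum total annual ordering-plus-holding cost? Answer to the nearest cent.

TC* ≈ £7,259.47

Annual demand D = 127 × 260 = 33,020.
Holding cost H = 0.24 × £175.00 = £42.0000 per unit per year.
The optimal lot size = √(2DS/H) = √(2 × 33,020 × 19 / 42) ≈ 172.84.
At Q*, ordering cost (D/Q*)S equals holding cost (Q*/2)H, each = √(DSH/2).
Minimum total = √(2DSH) = √(2 × 33,020 × 19 × 42) ≈ 7259.471.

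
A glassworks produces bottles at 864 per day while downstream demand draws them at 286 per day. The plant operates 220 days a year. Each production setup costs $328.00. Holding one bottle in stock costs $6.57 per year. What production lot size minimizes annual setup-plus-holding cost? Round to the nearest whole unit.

Annual demand D = 286 × 220 = 62,920.
Production build-up factor (1 − d/p) = 1 − 286/864 = 0.6690.
Q* = √(2DS / (H(1 − d/p))) = √(2 × 62,920 × 328 / (6.57 × 0.6690)).
= √(41,275,520 / 4.3952) ≈ 3064.478.

Q* ≈ 3,064 bottles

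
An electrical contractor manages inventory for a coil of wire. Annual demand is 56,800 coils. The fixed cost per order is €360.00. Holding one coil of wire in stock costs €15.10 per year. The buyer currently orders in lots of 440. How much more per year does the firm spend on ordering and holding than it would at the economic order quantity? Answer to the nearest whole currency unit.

Extra cost ≈ €24,945 per year

EOQ = √(2DS/H) = √(2 × 56,800 × 360 / 15.1) ≈ 1645.70.
Cost at Q* = (D/Q*)S + (Q*/2)H = √(2DSH) ≈ €24,850.14.
Cost at Q = 440: (56,800/440)×360 + (440/2)×15.1 = €46,472.73 + €3,322.00 = €49,794.73.
Excess = €49,794.73 − €24,850.14 = €24,944.58.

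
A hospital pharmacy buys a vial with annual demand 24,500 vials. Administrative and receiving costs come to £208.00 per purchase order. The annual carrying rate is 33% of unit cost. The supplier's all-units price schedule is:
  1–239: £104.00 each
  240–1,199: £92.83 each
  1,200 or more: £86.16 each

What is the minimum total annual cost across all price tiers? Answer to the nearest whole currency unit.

Holding cost per unit per year at price C is H = 0.33·C.
Candidates are each tier's EOQ (if it falls in that tier) and each price-break quantity.
Tier 1 (£104.00): EOQ = 544.9 exceeds tier's upper bound 239, so this tier is dominated.
EOQ at £92.83 = 576.8 (feasible in tier 2): TC = 24,500×£92.83 + (24,500/576.8)×208 + (576.8/2)×0.33×£92.83 = £2,292,004.77.
EOQ at £86.16 = 598.7 < 1200, so use break Q=1200: TC = 24,500×£86.16 + (24,500/1200.0)×208 + (1200.0/2)×0.33×£86.16 = £2,132,226.35.
Lowest total cost among the candidates is at Q = 1200.0.

TC* ≈ £2,132,226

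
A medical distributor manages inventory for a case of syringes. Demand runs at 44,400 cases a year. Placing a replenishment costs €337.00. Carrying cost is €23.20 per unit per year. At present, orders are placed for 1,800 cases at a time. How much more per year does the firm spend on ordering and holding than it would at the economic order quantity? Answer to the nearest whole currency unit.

Extra cost ≈ €2,844 per year

EOQ = √(2DS/H) = √(2 × 44,400 × 337 / 23.2) ≈ 1135.74.
Cost at Q* = (D/Q*)S + (Q*/2)H = √(2DSH) ≈ €26,349.08.
Cost at Q = 1,800: (44,400/1,800)×337 + (1,800/2)×23.2 = €8,312.67 + €20,880.00 = €29,192.67.
Excess = €29,192.67 − €26,349.08 = €2,843.59.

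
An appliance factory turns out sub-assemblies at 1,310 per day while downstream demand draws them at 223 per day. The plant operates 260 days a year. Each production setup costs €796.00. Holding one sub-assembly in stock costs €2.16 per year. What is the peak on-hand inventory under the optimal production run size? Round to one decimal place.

Annual demand D = 223 × 260 = 57,980.
Production build-up factor (1 − d/p) = 1 − 223/1,310 = 0.8298.
Q* = √(2DS / (H(1 − d/p))) = √(2 × 57,980 × 796 / (2.16 × 0.8298)).
= √(92,304,160 / 1.7923) ≈ 7176.367.
Maximum inventory = Q*(1 − d/p) = 7176.367 × 0.8298 ≈ 5954.741.

I_max ≈ 5,954.7 sub-assemblies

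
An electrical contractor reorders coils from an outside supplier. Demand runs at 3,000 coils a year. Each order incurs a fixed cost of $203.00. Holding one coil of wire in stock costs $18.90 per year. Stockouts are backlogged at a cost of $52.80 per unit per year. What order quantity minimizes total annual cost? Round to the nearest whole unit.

Q* ≈ 296 coils

With planned backorders, Q* = √(2DS/H) · √((H+B)/B).
√(2DS/H) = √(2 × 3,000 × 203 / 18.9) = 253.859.
√((H+B)/B) = √((18.9+52.8)/52.8) = 1.1653.
Q* ≈ 295.825.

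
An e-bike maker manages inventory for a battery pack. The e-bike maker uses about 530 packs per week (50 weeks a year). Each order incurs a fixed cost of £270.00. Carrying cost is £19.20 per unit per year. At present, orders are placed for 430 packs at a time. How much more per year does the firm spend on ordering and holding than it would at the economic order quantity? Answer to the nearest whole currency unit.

Annual demand D = 530 × 50 = 26,500.
EOQ = √(2DS/H) = √(2 × 26,500 × 270 / 19.2) ≈ 863.31.
Cost at Q* = (D/Q*)S + (Q*/2)H = √(2DSH) ≈ £16,575.64.
Cost at Q = 430: (26,500/430)×270 + (430/2)×19.2 = £16,639.53 + £4,128.00 = £20,767.53.
Excess = £20,767.53 − £16,575.64 = £4,191.89.

Extra cost ≈ £4,192 per year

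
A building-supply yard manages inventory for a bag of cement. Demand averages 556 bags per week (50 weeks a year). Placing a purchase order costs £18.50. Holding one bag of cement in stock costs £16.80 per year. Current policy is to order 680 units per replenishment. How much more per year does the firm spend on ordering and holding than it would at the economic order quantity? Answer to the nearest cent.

Extra cost ≈ £2,311.34 per year

Annual demand D = 556 × 50 = 27,800.
EOQ = √(2DS/H) = √(2 × 27,800 × 18.5 / 16.8) ≈ 247.44.
Cost at Q* = (D/Q*)S + (Q*/2)H = √(2DSH) ≈ £4,156.98.
Cost at Q = 680: (27,800/680)×18.5 + (680/2)×16.8 = £756.32 + £5,712.00 = £6,468.32.
Excess = £6,468.32 − £4,156.98 = £2,311.34.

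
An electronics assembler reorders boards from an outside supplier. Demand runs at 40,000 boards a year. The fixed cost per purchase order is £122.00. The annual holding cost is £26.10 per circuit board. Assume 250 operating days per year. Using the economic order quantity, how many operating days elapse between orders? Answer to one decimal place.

EOQ = √(2DS/H) = √(2 × 40,000 × 122 / 26.1) ≈ 611.51.
Cycle time = Q*/D × 250 = 611.51 / 40,000 × 250 ≈ 3.822 days.

T ≈ 3.8 days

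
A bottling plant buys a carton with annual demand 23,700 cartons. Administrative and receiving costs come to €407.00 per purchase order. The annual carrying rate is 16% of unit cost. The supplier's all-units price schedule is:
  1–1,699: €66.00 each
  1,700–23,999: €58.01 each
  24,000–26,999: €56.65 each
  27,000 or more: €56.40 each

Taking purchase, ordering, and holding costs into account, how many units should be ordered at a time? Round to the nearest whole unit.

Q* ≈ 1,700 cartons

Holding cost per unit per year at price C is H = 0.16·C.
Evaluate total cost at each tier's feasible EOQ or, if the EOQ is below the tier, at the tier's minimum quantity.
EOQ at €66.00 = 1351.6 (feasible in tier 1): TC = 23,700×€66.00 + (23,700/1351.6)×407 + (1351.6/2)×0.16×€66.00 = €1,578,473.10.
EOQ at €58.01 = 1441.7 < 1700, so use break Q=1700: TC = 23,700×€58.01 + (23,700/1700.0)×407 + (1700.0/2)×0.16×€58.01 = €1,388,400.42.
EOQ at €56.65 = 1458.9 < 24000, so use break Q=24000: TC = 23,700×€56.65 + (23,700/24000.0)×407 + (24000.0/2)×0.16×€56.65 = €1,451,774.91.
EOQ at €56.40 = 1462.1 < 27000, so use break Q=27000: TC = 23,700×€56.40 + (23,700/27000.0)×407 + (27000.0/2)×0.16×€56.40 = €1,458,861.26.
Lowest total cost is €1,388,400.42 at Q = 1700.0.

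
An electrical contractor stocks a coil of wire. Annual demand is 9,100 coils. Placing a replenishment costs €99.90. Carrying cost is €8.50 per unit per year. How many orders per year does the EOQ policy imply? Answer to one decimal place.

N ≈ 19.7 orders per year

Q* = √(2DS/H) = √(2 × 9,100 × 99.9 / 8.5) ≈ 462.50.
Orders per year = D / Q* = 9,100 / 462.50 ≈ 19.676.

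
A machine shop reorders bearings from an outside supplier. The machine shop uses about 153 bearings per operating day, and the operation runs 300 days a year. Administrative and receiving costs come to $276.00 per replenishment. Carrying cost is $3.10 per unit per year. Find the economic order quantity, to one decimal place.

Annual demand D = 153 × 300 = 45,900.
EOQ = √(2DS / H) = √(2 × 45,900 × 276 / 3.1).
= √(25,336,800 / 3.1) = √8,173,161.2903 ≈ 2858.874.

Q* ≈ 2,858.9 bearings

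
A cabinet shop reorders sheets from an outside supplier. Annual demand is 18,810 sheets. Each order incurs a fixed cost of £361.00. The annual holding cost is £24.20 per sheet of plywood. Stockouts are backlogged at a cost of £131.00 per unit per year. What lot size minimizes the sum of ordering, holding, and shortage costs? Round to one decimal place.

With planned backorders, Q* = √(2DS/H) · √((H+B)/B).
√(2DS/H) = √(2 × 18,810 × 361 / 24.2) = 749.127.
√((H+B)/B) = √((24.2+131)/131) = 1.0885.
Q* ≈ 815.390.

Q* ≈ 815.4 sheets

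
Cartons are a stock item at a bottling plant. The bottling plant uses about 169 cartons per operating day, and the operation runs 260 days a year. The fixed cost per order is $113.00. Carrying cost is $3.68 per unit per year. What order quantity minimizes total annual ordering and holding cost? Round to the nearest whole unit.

Q* ≈ 1,643 cartons

Annual demand D = 169 × 260 = 43,940.
EOQ = √(2DS / H) = √(2 × 43,940 × 113 / 3.68).
= √(9,930,440 / 3.68) = √2,698,489.1304 ≈ 1642.708.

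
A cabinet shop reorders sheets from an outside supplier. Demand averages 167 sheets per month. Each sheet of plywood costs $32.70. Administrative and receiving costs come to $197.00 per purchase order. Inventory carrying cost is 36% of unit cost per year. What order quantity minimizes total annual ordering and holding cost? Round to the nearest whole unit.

Annual demand D = 167 × 12 = 2,004.
Holding cost H = 0.36 × $32.70 = $11.7720 per unit per year.
EOQ = √(2DS / H) = √(2 × 2,004 × 197 / 11.772).
= √(789,576 / 11.772) = √67,072.3751 ≈ 258.983.

Q* ≈ 259 sheets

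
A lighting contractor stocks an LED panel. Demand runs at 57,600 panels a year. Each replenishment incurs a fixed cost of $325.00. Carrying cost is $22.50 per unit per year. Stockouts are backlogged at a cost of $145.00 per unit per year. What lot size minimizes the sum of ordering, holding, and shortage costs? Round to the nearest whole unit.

Q* ≈ 1,386 panels

With planned backorders, Q* = √(2DS/H) · √((H+B)/B).
√(2DS/H) = √(2 × 57,600 × 325 / 22.5) = 1289.961.
√((H+B)/B) = √((22.5+145)/145) = 1.0748.
Q* ≈ 1386.437.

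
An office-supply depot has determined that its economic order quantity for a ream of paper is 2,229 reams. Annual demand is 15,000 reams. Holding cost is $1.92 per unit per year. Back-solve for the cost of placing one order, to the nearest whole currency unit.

S ≈ $318

Invert the EOQ relation Q*² = 2DS/H.
From Q* = √(2DS/H): S = Q*²H / (2D) = 2,229² × 1.92 / (2 × 15,000) = 317.9802.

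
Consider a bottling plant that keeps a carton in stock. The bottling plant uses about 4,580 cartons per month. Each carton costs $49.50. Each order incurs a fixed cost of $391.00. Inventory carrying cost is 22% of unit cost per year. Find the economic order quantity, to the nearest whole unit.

Q* ≈ 1,987 cartons

Annual demand D = 4,580 × 12 = 54,960.
Holding cost H = 0.22 × $49.50 = $10.8900 per unit per year.
EOQ = √(2DS / H) = √(2 × 54,960 × 391 / 10.89).
= √(42,978,720 / 10.89) = √3,946,622.5895 ≈ 1986.611.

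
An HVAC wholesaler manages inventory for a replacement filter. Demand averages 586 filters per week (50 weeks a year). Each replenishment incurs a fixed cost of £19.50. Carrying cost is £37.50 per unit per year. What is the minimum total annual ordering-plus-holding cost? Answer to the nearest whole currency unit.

Annual demand D = 586 × 50 = 29,300.
EOQ = √(2DS/H) = √(2 × 29,300 × 19.5 / 37.5) ≈ 174.56.
At Q*, ordering cost (D/Q*)S equals holding cost (Q*/2)H, each = √(DSH/2).
Minimum total = √(2DSH) = √(2 × 29,300 × 19.5 × 37.5) ≈ 6546.087.

TC* ≈ £6,546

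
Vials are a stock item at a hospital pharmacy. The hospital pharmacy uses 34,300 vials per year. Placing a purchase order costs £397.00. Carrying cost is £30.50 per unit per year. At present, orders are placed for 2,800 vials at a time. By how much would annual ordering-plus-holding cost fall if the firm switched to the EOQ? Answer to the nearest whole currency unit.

EOQ = √(2DS/H) = √(2 × 34,300 × 397 / 30.5) ≈ 944.95.
Cost at Q* = (D/Q*)S + (Q*/2)H = √(2DSH) ≈ £28,820.88.
Cost at Q = 2,800: (34,300/2,800)×397 + (2,800/2)×30.5 = £4,863.25 + £42,700.00 = £47,563.25.
Excess = £47,563.25 − £28,820.88 = £18,742.37.

Extra cost ≈ £18,742 per year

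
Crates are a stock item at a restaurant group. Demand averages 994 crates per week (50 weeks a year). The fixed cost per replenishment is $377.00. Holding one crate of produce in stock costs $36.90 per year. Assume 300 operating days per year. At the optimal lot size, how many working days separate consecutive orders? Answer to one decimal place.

Annual demand D = 994 × 50 = 49,700.
EOQ = √(2DS/H) = √(2 × 49,700 × 377 / 36.9) ≈ 1007.75.
Cycle time = Q*/D × 300 = 1007.75 / 49,700 × 300 ≈ 6.083 days.

T ≈ 6.1 days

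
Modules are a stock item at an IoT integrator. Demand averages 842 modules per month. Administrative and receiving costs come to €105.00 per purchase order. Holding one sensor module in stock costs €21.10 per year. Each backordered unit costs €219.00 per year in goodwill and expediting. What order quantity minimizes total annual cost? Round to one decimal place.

Annual demand D = 842 × 12 = 10,104.
With planned backorders, Q* = √(2DS/H) · √((H+B)/B).
√(2DS/H) = √(2 × 10,104 × 105 / 21.1) = 317.114.
√((H+B)/B) = √((21.1+219)/219) = 1.0471.
Q* ≈ 332.039.

Q* ≈ 332.0 modules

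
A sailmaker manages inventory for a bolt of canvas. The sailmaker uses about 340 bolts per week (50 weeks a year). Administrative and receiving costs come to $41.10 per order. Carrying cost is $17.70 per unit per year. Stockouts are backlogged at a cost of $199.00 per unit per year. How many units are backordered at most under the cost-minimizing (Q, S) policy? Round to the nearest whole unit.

S* ≈ 24 bolts

Annual demand D = 340 × 50 = 17,000.
With planned backorders, Q* = √(2DS/H) · √((H+B)/B).
√(2DS/H) = √(2 × 17,000 × 41.1 / 17.7) = 280.979.
√((H+B)/B) = √((17.7+199)/199) = 1.0435.
Q* ≈ 293.209.
S* = Q* · H/(H+B) = 293.209 × 17.7/216.7 ≈ 23.949.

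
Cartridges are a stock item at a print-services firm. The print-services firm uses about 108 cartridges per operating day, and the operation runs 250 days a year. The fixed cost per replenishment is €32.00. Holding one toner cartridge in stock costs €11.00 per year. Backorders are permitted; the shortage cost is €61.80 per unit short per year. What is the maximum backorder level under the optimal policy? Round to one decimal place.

Annual demand D = 108 × 250 = 27,000.
With planned backorders, Q* = √(2DS/H) · √((H+B)/B).
√(2DS/H) = √(2 × 27,000 × 32 / 11) = 396.347.
√((H+B)/B) = √((11+61.8)/61.8) = 1.0854.
Q* ≈ 430.177.
S* = Q* · H/(H+B) = 430.177 × 11/72.8 ≈ 64.999.

S* ≈ 65.0 cartridges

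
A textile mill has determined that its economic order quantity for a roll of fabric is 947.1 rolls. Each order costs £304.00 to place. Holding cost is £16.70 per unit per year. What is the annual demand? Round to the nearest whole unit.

Squaring Q* = √(2DS/H) gives Q*² = 2DS/H.
From Q* = √(2DS/H): D = Q*²H / (2S) = 947.1² × 16.7 / (2 × 304) = 24637.950.

D ≈ 24,638 rolls per year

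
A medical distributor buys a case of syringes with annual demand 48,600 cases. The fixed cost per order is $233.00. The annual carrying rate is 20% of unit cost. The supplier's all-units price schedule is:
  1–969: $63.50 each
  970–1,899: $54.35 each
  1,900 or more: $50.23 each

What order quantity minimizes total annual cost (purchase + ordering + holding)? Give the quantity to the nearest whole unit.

Holding cost per unit per year at price C is H = 0.20·C.
For each price level, check whether its EOQ is feasible; otherwise the best quantity at that price is the breakpoint.
Tier 1 ($63.50): EOQ = 1335.4 exceeds tier's upper bound 969, so this tier is dominated.
EOQ at $54.35 = 1443.4 (feasible in tier 2): TC = 48,600×$54.35 + (48,600/1443.4)×233 + (1443.4/2)×0.20×$54.35 = $2,657,100.11.
EOQ at $50.23 = 1501.5 < 1900, so use break Q=1900: TC = 48,600×$50.23 + (48,600/1900.0)×233 + (1900.0/2)×0.20×$50.23 = $2,456,681.59.
Lowest total cost is $2,456,681.59 at Q = 1900.0.

Q* ≈ 1,900 cases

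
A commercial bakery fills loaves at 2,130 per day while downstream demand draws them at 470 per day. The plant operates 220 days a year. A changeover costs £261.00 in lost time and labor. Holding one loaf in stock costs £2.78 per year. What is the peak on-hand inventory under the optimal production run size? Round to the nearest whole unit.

I_max ≈ 3,890 loaves

Annual demand D = 470 × 220 = 103,400.
Production build-up factor (1 − d/p) = 1 − 470/2,130 = 0.7793.
Q* = √(2DS / (H(1 − d/p))) = √(2 × 103,400 × 261 / (2.78 × 0.7793)).
= √(53,974,800 / 2.1666) ≈ 4991.245.
Maximum inventory = Q*(1 − d/p) = 4991.245 × 0.7793 ≈ 3889.890.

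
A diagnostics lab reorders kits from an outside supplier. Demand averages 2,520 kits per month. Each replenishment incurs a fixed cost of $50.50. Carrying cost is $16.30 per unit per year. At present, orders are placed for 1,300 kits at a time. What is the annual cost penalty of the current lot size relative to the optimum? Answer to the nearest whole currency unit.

Annual demand D = 2,520 × 12 = 30,240.
EOQ = √(2DS/H) = √(2 × 30,240 × 50.5 / 16.3) ≈ 432.87.
Cost at Q* = (D/Q*)S + (Q*/2)H = √(2DSH) ≈ $7,055.79.
Cost at Q = 1,300: (30,240/1,300)×50.5 + (1,300/2)×16.3 = $1,174.71 + $10,595.00 = $11,769.71.
Excess = $11,769.71 − $7,055.79 = $4,713.92.

Extra cost ≈ $4,714 per year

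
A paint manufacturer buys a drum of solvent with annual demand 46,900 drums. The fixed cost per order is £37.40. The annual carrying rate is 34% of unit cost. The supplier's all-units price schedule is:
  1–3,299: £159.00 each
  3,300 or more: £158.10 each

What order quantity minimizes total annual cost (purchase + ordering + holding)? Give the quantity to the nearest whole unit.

Holding cost per unit per year at price C is H = 0.34·C.
Evaluate total cost at each tier's feasible EOQ or, if the EOQ is below the tier, at the tier's minimum quantity.
EOQ at £159.00 = 254.7 (feasible in tier 1): TC = 46,900×£159.00 + (46,900/254.7)×37.4 + (254.7/2)×0.34×£159.00 = £7,470,871.31.
EOQ at £158.10 = 255.5 < 3300, so use break Q=3300: TC = 46,900×£158.10 + (46,900/3300.0)×37.4 + (3300.0/2)×0.34×£158.10 = £7,504,115.63.
Lowest total cost is £7,470,871.31 at Q = 254.7.

Q* ≈ 255 drums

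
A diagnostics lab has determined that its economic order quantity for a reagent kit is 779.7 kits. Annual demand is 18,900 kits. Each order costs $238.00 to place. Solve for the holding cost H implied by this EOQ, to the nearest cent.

H ≈ $14.80

The basic EOQ model gives Q* = √(2DS/H); rearrange for the unknown.
From Q* = √(2DS/H): H = 2DS / Q*² = 2 × 18,900 × 238 / 779.7² = 14.7984.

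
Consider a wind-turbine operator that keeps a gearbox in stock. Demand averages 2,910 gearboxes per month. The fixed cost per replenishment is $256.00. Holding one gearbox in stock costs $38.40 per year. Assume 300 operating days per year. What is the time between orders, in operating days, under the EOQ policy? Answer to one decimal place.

T ≈ 5.9 days

Annual demand D = 2,910 × 12 = 34,920.
Q* = √(2DS/H) = √(2 × 34,920 × 256 / 38.4) ≈ 682.35.
Cycle time = Q*/D × 300 = 682.35 / 34,920 × 300 ≈ 5.862 days.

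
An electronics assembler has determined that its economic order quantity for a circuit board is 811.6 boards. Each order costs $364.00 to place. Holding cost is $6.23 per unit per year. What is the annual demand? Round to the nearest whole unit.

D ≈ 5,637 boards per year

Invert the EOQ relation Q*² = 2DS/H.
From Q* = √(2DS/H): D = Q*²H / (2S) = 811.6² × 6.23 / (2 × 364) = 5636.905.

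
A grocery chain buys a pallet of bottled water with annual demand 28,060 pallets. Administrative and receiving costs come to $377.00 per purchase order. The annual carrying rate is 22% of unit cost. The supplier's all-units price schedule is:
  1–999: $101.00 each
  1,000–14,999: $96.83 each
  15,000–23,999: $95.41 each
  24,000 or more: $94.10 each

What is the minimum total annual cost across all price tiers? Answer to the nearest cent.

Holding cost per unit per year at price C is H = 0.22·C.
Candidates are each tier's EOQ (if it falls in that tier) and each price-break quantity.
EOQ at $101.00 = 975.8 (feasible in tier 1): TC = 28,060×$101.00 + (28,060/975.8)×377 + (975.8/2)×0.22×$101.00 = $2,855,742.11.
EOQ at $96.83 = 996.6 < 1000, so use break Q=1000: TC = 28,060×$96.83 + (28,060/1000.0)×377 + (1000.0/2)×0.22×$96.83 = $2,738,279.72.
EOQ at $95.41 = 1004.0 < 15000, so use break Q=15000: TC = 28,060×$95.41 + (28,060/15000.0)×377 + (15000.0/2)×0.22×$95.41 = $2,835,336.34.
EOQ at $94.10 = 1010.9 < 24000, so use break Q=24000: TC = 28,060×$94.10 + (28,060/24000.0)×377 + (24000.0/2)×0.22×$94.10 = $2,889,310.78.
Lowest total cost among the candidates is at Q = 1000.0.

TC* ≈ $2,738,279.72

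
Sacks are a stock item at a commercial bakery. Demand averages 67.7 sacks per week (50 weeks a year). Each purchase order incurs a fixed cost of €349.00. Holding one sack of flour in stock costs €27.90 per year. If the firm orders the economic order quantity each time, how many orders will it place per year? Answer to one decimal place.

N ≈ 11.6 orders per year

Annual demand D = 67.7 × 50 = 3,385.
Q* = √(2DS/H) = √(2 × 3,385 × 349 / 27.9) ≈ 291.01.
Orders per year = D / Q* = 3,385 / 291.01 ≈ 11.632.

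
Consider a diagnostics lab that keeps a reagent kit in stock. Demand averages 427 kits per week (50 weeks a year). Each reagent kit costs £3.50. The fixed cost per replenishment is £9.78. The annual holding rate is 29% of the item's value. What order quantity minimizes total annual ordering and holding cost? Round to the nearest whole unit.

Annual demand D = 427 × 50 = 21,350.
Holding cost H = 0.29 × £3.50 = £1.0150 per unit per year.
EOQ = √(2DS / H) = √(2 × 21,350 × 9.78 / 1.015).
= √(417,606 / 1.015) = √411,434.4828 ≈ 641.432.

Q* ≈ 641 kits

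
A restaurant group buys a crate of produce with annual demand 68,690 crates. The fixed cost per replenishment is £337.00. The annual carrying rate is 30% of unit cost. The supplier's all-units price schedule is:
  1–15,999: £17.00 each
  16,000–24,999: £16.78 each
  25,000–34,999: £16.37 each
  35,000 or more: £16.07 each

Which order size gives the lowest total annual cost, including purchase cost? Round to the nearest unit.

Q* ≈ 3,013 crates

Holding cost per unit per year at price C is H = 0.30·C.
Evaluate total cost at each tier's feasible EOQ or, if the EOQ is below the tier, at the tier's minimum quantity.
EOQ at £17.00 = 3012.9 (feasible in tier 1): TC = 68,690×£17.00 + (68,690/3012.9)×337 + (3012.9/2)×0.30×£17.00 = £1,183,096.03.
EOQ at £16.78 = 3032.6 < 16000, so use break Q=16000: TC = 68,690×£16.78 + (68,690/16000.0)×337 + (16000.0/2)×0.30×£16.78 = £1,194,336.98.
EOQ at £16.37 = 3070.4 < 25000, so use break Q=25000: TC = 68,690×£16.37 + (68,690/25000.0)×337 + (25000.0/2)×0.30×£16.37 = £1,186,768.74.
EOQ at £16.07 = 3098.9 < 35000, so use break Q=35000: TC = 68,690×£16.07 + (68,690/35000.0)×337 + (35000.0/2)×0.30×£16.07 = £1,188,877.19.
Lowest total cost is £1,183,096.03 at Q = 3012.9.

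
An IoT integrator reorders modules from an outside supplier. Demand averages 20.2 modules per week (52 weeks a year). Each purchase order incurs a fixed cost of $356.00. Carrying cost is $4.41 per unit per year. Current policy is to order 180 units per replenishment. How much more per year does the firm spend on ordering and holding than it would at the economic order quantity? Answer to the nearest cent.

Annual demand D = 20.2 × 52 = 1,050.4.
EOQ = √(2DS/H) = √(2 × 1,050.4 × 356 / 4.41) ≈ 411.81.
Cost at Q* = (D/Q*)S + (Q*/2)H = √(2DSH) ≈ $1,816.09.
Cost at Q = 180: (1,050.4/180)×356 + (180/2)×4.41 = $2,077.46 + $396.90 = $2,474.36.
Excess = $2,474.36 − $1,816.09 = $658.27.

Extra cost ≈ $658.27 per year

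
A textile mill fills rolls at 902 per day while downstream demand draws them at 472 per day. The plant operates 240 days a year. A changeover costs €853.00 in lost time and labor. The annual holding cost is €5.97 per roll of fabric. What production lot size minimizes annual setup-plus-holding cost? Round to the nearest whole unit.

Annual demand D = 472 × 240 = 113,280.
Production build-up factor (1 − d/p) = 1 − 472/902 = 0.4767.
Q* = √(2DS / (H(1 − d/p))) = √(2 × 113,280 × 853 / (5.97 × 0.4767)).
= √(193,255,680 / 2.846) ≈ 8240.395.

Q* ≈ 8,240 rolls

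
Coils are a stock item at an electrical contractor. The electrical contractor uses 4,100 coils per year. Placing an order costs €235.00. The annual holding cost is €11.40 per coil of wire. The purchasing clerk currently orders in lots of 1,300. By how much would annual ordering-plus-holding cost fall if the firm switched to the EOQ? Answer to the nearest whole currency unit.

EOQ = √(2DS/H) = √(2 × 4,100 × 235 / 11.4) ≈ 411.14.
Cost at Q* = (D/Q*)S + (Q*/2)H = √(2DSH) ≈ €4,686.98.
Cost at Q = 1,300: (4,100/1,300)×235 + (1,300/2)×11.4 = €741.15 + €7,410.00 = €8,151.15.
Excess = €8,151.15 − €4,686.98 = €3,464.17.

Extra cost ≈ €3,464 per year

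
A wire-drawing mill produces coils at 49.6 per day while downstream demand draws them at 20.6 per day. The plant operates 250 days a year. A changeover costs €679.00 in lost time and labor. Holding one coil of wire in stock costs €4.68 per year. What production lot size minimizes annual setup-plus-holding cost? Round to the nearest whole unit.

Q* ≈ 1,599 coils

Annual demand D = 20.6 × 250 = 5,150.
Production build-up factor (1 − d/p) = 1 − 20.6/49.6 = 0.5847.
Q* = √(2DS / (H(1 − d/p))) = √(2 × 5,150 × 679 / (4.68 × 0.5847)).
= √(6,993,700 / 2.7363) ≈ 1598.720.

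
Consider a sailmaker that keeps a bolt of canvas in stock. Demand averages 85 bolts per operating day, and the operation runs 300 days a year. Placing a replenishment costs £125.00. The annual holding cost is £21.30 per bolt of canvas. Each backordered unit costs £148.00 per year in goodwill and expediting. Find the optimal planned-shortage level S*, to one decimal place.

S* ≈ 73.6 bolts

Annual demand D = 85 × 300 = 25,500.
With planned backorders, Q* = √(2DS/H) · √((H+B)/B).
√(2DS/H) = √(2 × 25,500 × 125 / 21.3) = 547.079.
√((H+B)/B) = √((21.3+148)/148) = 1.0695.
Q* ≈ 585.124.
S* = Q* · H/(H+B) = 585.124 × 21.3/169.3 ≈ 73.616.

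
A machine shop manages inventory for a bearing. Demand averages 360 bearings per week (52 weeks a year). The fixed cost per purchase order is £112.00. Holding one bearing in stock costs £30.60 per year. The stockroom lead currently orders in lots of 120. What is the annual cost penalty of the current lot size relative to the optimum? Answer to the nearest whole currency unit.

Annual demand D = 360 × 52 = 18,720.
EOQ = √(2DS/H) = √(2 × 18,720 × 112 / 30.6) ≈ 370.18.
Cost at Q* = (D/Q*)S + (Q*/2)H = √(2DSH) ≈ £11,327.59.
Cost at Q = 120: (18,720/120)×112 + (120/2)×30.6 = £17,472.00 + £1,836.00 = £19,308.00.
Excess = £19,308.00 − £11,327.59 = £7,980.41.

Extra cost ≈ £7,980 per year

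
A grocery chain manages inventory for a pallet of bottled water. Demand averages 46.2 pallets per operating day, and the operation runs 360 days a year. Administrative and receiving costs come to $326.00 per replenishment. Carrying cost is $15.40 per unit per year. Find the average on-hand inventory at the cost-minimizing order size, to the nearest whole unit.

Annual demand D = 46.2 × 360 = 16,632.
EOQ = √(2DS/H) = √(2 × 16,632 × 326 / 15.4) ≈ 839.14.
Average inventory = Q*/2 ≈ 839.14 / 2 = 419.571.

Average inventory ≈ 420 pallets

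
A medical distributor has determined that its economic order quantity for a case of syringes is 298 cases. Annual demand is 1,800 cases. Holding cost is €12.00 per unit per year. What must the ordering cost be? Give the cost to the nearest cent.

Invert the EOQ relation Q*² = 2DS/H.
From Q* = √(2DS/H): S = Q*²H / (2D) = 298² × 12 / (2 × 1,800) = 296.0133.

S ≈ €296.01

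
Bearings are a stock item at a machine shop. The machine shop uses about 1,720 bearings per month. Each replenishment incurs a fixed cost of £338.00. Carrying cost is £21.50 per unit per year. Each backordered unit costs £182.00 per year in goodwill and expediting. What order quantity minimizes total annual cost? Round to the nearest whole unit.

Q* ≈ 852 bearings

Annual demand D = 1,720 × 12 = 20,640.
With planned backorders, Q* = √(2DS/H) · √((H+B)/B).
√(2DS/H) = √(2 × 20,640 × 338 / 21.5) = 805.581.
√((H+B)/B) = √((21.5+182)/182) = 1.0574.
Q* ≈ 851.835.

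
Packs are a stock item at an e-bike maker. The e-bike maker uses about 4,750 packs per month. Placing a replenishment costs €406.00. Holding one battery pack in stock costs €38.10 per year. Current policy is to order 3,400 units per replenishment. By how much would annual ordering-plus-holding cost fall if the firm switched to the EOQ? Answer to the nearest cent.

Extra cost ≈ €29,583.37 per year

Annual demand D = 4,750 × 12 = 57,000.
EOQ = √(2DS/H) = √(2 × 57,000 × 406 / 38.1) ≈ 1102.18.
Cost at Q* = (D/Q*)S + (Q*/2)H = √(2DSH) ≈ €41,993.10.
Cost at Q = 3,400: (57,000/3,400)×406 + (3,400/2)×38.1 = €6,806.47 + €64,770.00 = €71,576.47.
Excess = €71,576.47 − €41,993.10 = €29,583.37.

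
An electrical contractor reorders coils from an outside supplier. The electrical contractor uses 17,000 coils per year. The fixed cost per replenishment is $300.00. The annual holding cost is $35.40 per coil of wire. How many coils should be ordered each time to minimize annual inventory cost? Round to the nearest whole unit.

Q* ≈ 537 coils

EOQ = √(2DS / H) = √(2 × 17,000 × 300 / 35.4).
= √(10,200,000 / 35.4) = √288,135.5932 ≈ 536.783.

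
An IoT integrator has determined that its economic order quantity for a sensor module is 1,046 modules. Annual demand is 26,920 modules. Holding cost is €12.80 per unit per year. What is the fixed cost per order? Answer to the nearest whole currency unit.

S ≈ €260

Squaring Q* = √(2DS/H) gives Q*² = 2DS/H.
From Q* = √(2DS/H): S = Q*²H / (2D) = 1,046² × 12.8 / (2 × 26,920) = 260.1167.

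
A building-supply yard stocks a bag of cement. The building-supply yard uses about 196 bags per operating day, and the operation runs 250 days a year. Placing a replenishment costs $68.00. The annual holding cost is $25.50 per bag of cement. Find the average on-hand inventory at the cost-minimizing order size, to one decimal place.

Average inventory ≈ 255.6 bags

Annual demand D = 196 × 250 = 49,000.
EOQ = √(2DS/H) = √(2 × 49,000 × 68 / 25.5) ≈ 511.21.
Average inventory = Q*/2 ≈ 511.21 / 2 = 255.604.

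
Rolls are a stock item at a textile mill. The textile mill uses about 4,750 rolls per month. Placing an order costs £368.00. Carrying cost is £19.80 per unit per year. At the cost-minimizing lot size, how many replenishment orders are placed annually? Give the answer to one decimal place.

Annual demand D = 4,750 × 12 = 57,000.
The optimal lot size = √(2DS/H) = √(2 × 57,000 × 368 / 19.8) ≈ 1455.61.
Orders per year = D / Q* = 57,000 / 1455.61 ≈ 39.159.

N ≈ 39.2 orders per year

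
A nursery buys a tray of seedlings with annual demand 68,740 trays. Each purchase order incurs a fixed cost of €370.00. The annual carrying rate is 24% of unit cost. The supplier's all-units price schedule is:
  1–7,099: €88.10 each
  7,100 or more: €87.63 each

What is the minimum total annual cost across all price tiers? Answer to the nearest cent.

Holding cost per unit per year at price C is H = 0.24·C.
Candidates are each tier's EOQ (if it falls in that tier) and each price-break quantity.
EOQ at €88.10 = 1551.1 (feasible in tier 1): TC = 68,740×€88.10 + (68,740/1551.1)×370 + (1551.1/2)×0.24×€88.10 = €6,088,789.50.
EOQ at €87.63 = 1555.2 < 7100, so use break Q=7100: TC = 68,740×€87.63 + (68,740/7100.0)×370 + (7100.0/2)×0.24×€87.63 = €6,101,929.19.
Lowest total cost among the candidates is at Q = 1551.1.

TC* ≈ €6,088,789.50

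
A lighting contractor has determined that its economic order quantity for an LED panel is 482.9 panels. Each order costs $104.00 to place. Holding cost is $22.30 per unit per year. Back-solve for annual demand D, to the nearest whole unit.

Squaring Q* = √(2DS/H) gives Q*² = 2DS/H.
From Q* = √(2DS/H): D = Q*²H / (2S) = 482.9² × 22.3 / (2 × 104) = 25000.917.

D ≈ 25,001 panels per year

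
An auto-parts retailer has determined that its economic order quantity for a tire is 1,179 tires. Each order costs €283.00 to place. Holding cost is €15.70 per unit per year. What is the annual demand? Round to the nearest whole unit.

Squaring Q* = √(2DS/H) gives Q*² = 2DS/H.
From Q* = √(2DS/H): D = Q*²H / (2S) = 1,179² × 15.7 / (2 × 283) = 38557.674.

D ≈ 38,558 tires per year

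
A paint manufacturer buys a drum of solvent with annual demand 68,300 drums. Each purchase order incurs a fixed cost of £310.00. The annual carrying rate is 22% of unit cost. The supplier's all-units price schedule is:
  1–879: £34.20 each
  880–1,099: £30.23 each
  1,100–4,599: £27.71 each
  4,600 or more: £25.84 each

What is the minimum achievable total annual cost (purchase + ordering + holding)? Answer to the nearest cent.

Holding cost per unit per year at price C is H = 0.22·C.
Evaluate total cost at each tier's feasible EOQ or, if the EOQ is below the tier, at the tier's minimum quantity.
Tier 1 (£34.20): EOQ = 2372.4 exceeds tier's upper bound 879, so this tier is dominated.
Tier 2 (£30.23): EOQ = 2523.3 exceeds tier's upper bound 1099, so this tier is dominated.
EOQ at £27.71 = 2635.6 (feasible in tier 3): TC = 68,300×£27.71 + (68,300/2635.6)×310 + (2635.6/2)×0.22×£27.71 = £1,908,660.04.
EOQ at £25.84 = 2729.3 < 4600, so use break Q=4600: TC = 68,300×£25.84 + (68,300/4600.0)×310 + (4600.0/2)×0.22×£25.84 = £1,782,549.87.
Lowest total cost among the candidates is at Q = 4600.0.

TC* ≈ £1,782,549.87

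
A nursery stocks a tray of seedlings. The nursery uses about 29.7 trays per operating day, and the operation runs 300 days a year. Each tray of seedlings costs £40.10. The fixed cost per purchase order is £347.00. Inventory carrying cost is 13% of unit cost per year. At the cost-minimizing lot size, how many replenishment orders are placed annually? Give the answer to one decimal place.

Annual demand D = 29.7 × 300 = 8,910.
Holding cost H = 0.13 × £40.10 = £5.2130 per unit per year.
The optimal lot size = √(2DS/H) = √(2 × 8,910 × 347 / 5.213) ≈ 1089.12.
Orders per year = D / Q* = 8,910 / 1089.12 ≈ 8.181.

N ≈ 8.2 orders per year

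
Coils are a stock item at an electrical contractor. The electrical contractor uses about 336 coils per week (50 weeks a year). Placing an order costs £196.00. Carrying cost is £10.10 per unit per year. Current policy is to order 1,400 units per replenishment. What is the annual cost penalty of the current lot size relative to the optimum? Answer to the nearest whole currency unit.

Annual demand D = 336 × 50 = 16,800.
EOQ = √(2DS/H) = √(2 × 16,800 × 196 / 10.1) ≈ 807.49.
Cost at Q* = (D/Q*)S + (Q*/2)H = √(2DSH) ≈ £8,155.65.
Cost at Q = 1,400: (16,800/1,400)×196 + (1,400/2)×10.1 = £2,352.00 + £7,070.00 = £9,422.00.
Excess = £9,422.00 − £8,155.65 = £1,266.35.

Extra cost ≈ £1,266 per year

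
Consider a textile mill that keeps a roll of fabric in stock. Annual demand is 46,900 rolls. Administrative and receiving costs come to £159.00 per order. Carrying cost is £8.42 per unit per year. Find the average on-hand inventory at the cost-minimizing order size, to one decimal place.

Q* = √(2DS/H) = √(2 × 46,900 × 159 / 8.42) ≈ 1330.90.
Average inventory = Q*/2 ≈ 1330.90 / 2 = 665.448.

Average inventory ≈ 665.4 rolls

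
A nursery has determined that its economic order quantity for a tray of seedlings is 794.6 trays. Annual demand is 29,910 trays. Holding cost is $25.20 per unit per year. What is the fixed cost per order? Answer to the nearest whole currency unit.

S ≈ $266

Invert the EOQ relation Q*² = 2DS/H.
From Q* = √(2DS/H): S = Q*²H / (2D) = 794.6² × 25.2 / (2 × 29,910) = 265.9814.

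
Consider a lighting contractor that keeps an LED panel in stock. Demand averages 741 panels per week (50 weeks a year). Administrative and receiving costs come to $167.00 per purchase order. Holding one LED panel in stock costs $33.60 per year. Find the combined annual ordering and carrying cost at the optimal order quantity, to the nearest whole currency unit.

TC* ≈ $20,391

Annual demand D = 741 × 50 = 37,050.
The optimal lot size = √(2DS/H) = √(2 × 37,050 × 167 / 33.6) ≈ 606.87.
At the optimum the two cost components are equal, so total cost = 2·(Q*/2)H = Q*·H.
Minimum total = √(2DSH) = √(2 × 37,050 × 167 × 33.6) ≈ 20390.927.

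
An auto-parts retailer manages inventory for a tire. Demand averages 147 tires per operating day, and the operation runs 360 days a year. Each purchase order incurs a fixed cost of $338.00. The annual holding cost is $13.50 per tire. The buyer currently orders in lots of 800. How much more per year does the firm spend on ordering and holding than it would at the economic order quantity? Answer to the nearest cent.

Extra cost ≈ $5,782.62 per year

Annual demand D = 147 × 360 = 52,920.
EOQ = √(2DS/H) = √(2 × 52,920 × 338 / 13.5) ≈ 1627.86.
Cost at Q* = (D/Q*)S + (Q*/2)H = √(2DSH) ≈ $21,976.08.
Cost at Q = 800: (52,920/800)×338 + (800/2)×13.5 = $22,358.70 + $5,400.00 = $27,758.70.
Excess = $27,758.70 − $21,976.08 = $5,782.62.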